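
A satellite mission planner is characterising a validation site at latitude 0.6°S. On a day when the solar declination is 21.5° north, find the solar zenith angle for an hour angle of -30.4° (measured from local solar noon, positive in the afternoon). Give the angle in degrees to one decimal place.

With φ = -0.6°, δ = 21.5°, H = -30.40°: sin φ sin δ = -0.0038, cos φ cos δ cos H = 0.8025, so cos θ_z = 0.7987.
θ_z = arccos(0.7987) = 36.99°.

37.0°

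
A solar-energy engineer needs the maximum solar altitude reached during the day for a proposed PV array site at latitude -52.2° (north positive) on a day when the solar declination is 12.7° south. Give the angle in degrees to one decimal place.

50.5°

At local solar noon the hour angle is zero, so the elevation is 90° − |φ − δ| = 90° − |-52.2° − (-12.7°)| = 90° − 39.5° = 50.5°.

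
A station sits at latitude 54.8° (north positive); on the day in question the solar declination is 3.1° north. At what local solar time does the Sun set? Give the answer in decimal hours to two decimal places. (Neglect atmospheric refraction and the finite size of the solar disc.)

18.29 h

The sunset hour angle satisfies cos H_s = −tan φ tan δ = -0.0768, giving H_s = 94.40°.
Sunset is at 12 + H_s/15 = 12 + 6.293 = 18.293 h local solar time.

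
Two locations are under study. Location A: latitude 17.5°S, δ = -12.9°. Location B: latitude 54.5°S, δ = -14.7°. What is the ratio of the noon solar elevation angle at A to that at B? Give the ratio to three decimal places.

1.701

A: 90° − |-17.5 − (-12.9)| = 85.40°.
B: 90° − |-54.5 − (-14.7)| = 50.20°.
Ratio A/B = 85.4000 / 50.2000 = 1.7012.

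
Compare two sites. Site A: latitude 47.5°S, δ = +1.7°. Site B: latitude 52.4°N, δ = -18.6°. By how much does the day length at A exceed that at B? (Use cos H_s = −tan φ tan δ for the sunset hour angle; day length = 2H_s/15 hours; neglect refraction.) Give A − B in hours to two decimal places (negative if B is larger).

A: H_s = arccos(−tan -47.5° · tan 1.7°) = 88.14°, so 2H_s/15 = 11.7520 h.
B: H_s = arccos(−tan 52.4° · tan -18.6°) = 64.09°, so 2H_s/15 = 8.5453 h.
A − B = 11.7520 − 8.5453 = 3.2067 h.

+3.21 h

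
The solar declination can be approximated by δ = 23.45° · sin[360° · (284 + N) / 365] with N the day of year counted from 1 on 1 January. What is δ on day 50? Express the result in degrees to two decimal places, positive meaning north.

-11.93°

360 × (284 + 50) / 365 = 329.425°; sin(329.425°) = -0.5087.
δ = 23.45 × -0.5087 = -11.929° ≈ -11.93°.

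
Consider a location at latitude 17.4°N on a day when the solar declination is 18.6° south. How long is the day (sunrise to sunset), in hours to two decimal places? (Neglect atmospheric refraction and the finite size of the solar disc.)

11.19 hours

The sunset hour angle satisfies cos H_s = −tan φ tan δ = 0.1055, giving H_s = 83.94°.
Day length = 2 H_s / 15° h⁻¹ = 167.88° / 15 = 11.192 h.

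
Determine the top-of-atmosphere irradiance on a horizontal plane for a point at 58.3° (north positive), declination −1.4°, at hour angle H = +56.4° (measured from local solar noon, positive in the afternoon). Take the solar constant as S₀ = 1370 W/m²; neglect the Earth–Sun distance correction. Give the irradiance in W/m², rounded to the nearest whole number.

cos θ_z = sin(58.3°) sin(-1.4°) + cos(58.3°) cos(-1.4°) cos(56.40°) = -0.0208 + 0.2907 = 0.2699.
Top-of-atmosphere irradiance = S₀ cos θ_z = 1370 × 0.2699 = 369.76 W/m².

370 W/m²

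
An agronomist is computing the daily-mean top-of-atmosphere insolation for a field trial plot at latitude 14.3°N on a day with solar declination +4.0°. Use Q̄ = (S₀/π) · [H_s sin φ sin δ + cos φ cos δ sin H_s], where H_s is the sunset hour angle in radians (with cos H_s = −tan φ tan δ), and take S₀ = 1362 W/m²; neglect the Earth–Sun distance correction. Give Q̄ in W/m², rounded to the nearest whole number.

−tan φ tan δ = −(0.2549)(0.0699) = -0.0178; H_s = arccos(-0.0178) = 91.02°. In radians, H_s = 1.5886.
H_s sin φ sin δ = 1.5886 × 0.2470 × 0.0698 = 0.0274.
cos φ cos δ sin H_s = 0.9690 × 0.9976 × 0.9998 = 0.9665.
Q̄ = (1362/π) × (0.0274 + 0.9665) = 433.54 × 0.9939 = 430.90 W/m².

431 W/m²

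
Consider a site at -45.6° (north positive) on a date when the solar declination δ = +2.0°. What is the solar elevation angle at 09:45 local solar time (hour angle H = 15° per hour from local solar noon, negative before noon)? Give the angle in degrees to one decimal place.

33.8°

Hour angle H = 15° × (9.75 − 12) = -33.75°.
With φ = -45.6°, δ = 2.0°, H = -33.75°: sin φ sin δ = -0.0249, cos φ cos δ cos H = 0.5814, so cos θ_z = 0.5565.
θ_z = arccos(0.5565) = 56.19°, so the elevation is 90° − 56.19° = 33.81°.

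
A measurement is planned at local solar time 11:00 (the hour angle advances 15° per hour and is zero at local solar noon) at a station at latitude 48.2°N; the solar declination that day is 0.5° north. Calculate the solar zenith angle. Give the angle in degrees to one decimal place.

Hour angle H = 15° × (11 − 12) = -15.00°.
With φ = 48.2°, δ = 0.5°, H = -15.00°: sin φ sin δ = 0.0065, cos φ cos δ cos H = 0.6438, so cos θ_z = 0.6503.
θ_z = arccos(0.6503) = 49.44°.

49.4°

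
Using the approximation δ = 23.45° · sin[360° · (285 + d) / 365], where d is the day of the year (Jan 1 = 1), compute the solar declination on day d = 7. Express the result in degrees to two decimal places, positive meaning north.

360 × (285 + 7) / 365 = 288.000°; sin(288.000°) = -0.9511.
δ = 23.45 × -0.9511 = -22.303° ≈ -22.30°.

-22.30°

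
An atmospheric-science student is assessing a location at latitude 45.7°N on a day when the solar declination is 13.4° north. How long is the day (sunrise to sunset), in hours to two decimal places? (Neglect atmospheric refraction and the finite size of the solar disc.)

13.88 hours

cos H_s = −tan(45.7°) · tan(13.4°) = -0.2441, so H_s = arccos(-0.2441) = 104.13°.
Day length = 2 H_s / 15° h⁻¹ = 208.26° / 15 = 13.884 h.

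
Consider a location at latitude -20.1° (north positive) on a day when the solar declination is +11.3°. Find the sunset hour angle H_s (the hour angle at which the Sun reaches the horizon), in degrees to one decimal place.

cos H_s = −tan(-20.1°) · tan(11.3°) = 0.0731, so H_s = arccos(0.0731) = 85.81°.

85.8°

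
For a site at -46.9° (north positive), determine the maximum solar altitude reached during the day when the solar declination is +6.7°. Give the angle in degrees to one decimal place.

36.4°

At local solar noon the hour angle is zero, so the elevation is 90° − |φ − δ| = 90° − |-46.9° − (6.7°)| = 90° − 53.6° = 36.4°.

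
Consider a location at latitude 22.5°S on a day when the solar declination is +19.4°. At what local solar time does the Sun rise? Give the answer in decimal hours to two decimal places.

−tan φ tan δ = −(-0.4142)(0.3522) = 0.1459; H_s = arccos(0.1459) = 81.61°.
Sunrise is at 12 − H_s/15 = 12 − 5.441 = 6.559 h local solar time.

6.56 h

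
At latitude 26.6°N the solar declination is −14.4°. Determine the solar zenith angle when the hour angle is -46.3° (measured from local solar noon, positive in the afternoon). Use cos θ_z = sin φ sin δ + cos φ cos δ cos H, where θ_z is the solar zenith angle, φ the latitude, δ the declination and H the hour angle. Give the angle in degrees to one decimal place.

cos θ_z = sin(26.6°) sin(-14.4°) + cos(26.6°) cos(-14.4°) cos(-46.30°) = -0.1114 + 0.5983 = 0.4869.
θ_z = arccos(0.4869) = 60.86°.

60.9°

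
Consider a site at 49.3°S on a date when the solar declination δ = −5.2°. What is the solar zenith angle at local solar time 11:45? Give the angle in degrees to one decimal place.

44.2°

Hour angle H = 15° × (11.75 − 12) = -3.75°.
cos θ_z = sin(-49.3°) sin(-5.2°) + cos(-49.3°) cos(-5.2°) cos(-3.75°) = 0.0687 + 0.6480 = 0.7167.
θ_z = arccos(0.7167) = 44.22°.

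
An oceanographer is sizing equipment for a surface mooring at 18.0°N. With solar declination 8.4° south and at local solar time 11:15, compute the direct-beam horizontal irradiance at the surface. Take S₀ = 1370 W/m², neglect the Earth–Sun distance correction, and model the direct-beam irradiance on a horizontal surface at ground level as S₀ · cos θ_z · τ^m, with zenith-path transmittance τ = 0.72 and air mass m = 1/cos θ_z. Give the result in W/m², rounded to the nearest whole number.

827 W/m²

Hour angle H = 15° × (11.25 − 12) = -11.25°.
cos θ_z = sin(18.0°) sin(-8.4°) + cos(18.0°) cos(-8.4°) cos(-11.25°) = -0.0451 + 0.9228 = 0.8777.
Air mass m = 1/cos θ_z = 1/0.8777 = 1.139; τ^m = 0.72^1.139 = 0.6879.
Surface direct beam = 1370 × 0.8777 × 0.6879 = 827.16 W/m².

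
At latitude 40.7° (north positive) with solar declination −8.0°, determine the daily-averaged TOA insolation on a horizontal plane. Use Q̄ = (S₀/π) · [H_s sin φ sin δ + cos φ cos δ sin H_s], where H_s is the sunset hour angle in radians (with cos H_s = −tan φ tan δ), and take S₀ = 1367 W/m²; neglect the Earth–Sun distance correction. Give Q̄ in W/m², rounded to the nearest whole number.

267 W/m²

−tan φ tan δ = −(0.8601)(-0.1405) = 0.1208; H_s = arccos(0.1208) = 83.06°. In radians, H_s = 1.4497.
H_s sin φ sin δ = 1.4497 × 0.6521 × -0.1392 = -0.1316.
cos φ cos δ sin H_s = 0.7581 × 0.9903 × 0.9927 = 0.7453.
Q̄ = (1367/π) × (-0.1316 + 0.7453) = 435.13 × 0.6137 = 267.04 W/m².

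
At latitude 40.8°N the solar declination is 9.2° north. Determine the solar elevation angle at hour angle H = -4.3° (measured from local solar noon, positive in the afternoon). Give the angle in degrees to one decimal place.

58.2°

With φ = 40.8°, δ = 9.2°, H = -4.30°: sin φ sin δ = 0.1045, cos φ cos δ cos H = 0.7452, so cos θ_z = 0.8497.
θ_z = arccos(0.8497) = 31.82°, so the elevation is 90° − 31.82° = 58.18°.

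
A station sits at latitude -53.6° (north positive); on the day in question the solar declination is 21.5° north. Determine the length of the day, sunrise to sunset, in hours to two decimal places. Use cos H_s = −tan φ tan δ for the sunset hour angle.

7.69 hours

The sunset hour angle satisfies cos H_s = −tan φ tan δ = 0.5343, giving H_s = 57.70°.
Day length = 2 H_s / 15° h⁻¹ = 115.40° / 15 = 7.693 h.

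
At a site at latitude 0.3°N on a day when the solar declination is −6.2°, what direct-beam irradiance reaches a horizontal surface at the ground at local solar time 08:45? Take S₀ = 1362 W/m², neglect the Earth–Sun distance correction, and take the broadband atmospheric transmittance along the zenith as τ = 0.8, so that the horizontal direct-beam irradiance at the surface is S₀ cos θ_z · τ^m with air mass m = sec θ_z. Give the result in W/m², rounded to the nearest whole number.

634 W/m²

Hour angle H = 15° × (8.75 − 12) = -48.75°.
With φ = 0.3°, δ = -6.2°, H = -48.75°: sin φ sin δ = -0.0006, cos φ cos δ cos H = 0.6555, so cos θ_z = 0.6549.
Air mass m = 1/cos θ_z = 1/0.6549 = 1.527; τ^m = 0.8^1.527 = 0.7112.
Surface direct beam = 1362 × 0.6549 × 0.7112 = 634.37 W/m².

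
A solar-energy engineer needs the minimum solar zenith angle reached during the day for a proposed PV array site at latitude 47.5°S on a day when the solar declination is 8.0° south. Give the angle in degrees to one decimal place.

39.5°

At local solar noon the hour angle is zero, so the zenith angle is |φ − δ| = |-47.5° − (-8.0°)| = 39.5°.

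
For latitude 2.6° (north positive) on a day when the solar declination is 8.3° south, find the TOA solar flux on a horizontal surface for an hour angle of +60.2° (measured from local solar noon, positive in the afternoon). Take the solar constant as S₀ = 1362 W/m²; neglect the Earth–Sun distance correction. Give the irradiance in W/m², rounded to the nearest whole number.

With φ = 2.6°, δ = -8.3°, H = 60.20°: sin φ sin δ = -0.0065, cos φ cos δ cos H = 0.4913, so cos θ_z = 0.4848.
Top-of-atmosphere irradiance = S₀ cos θ_z = 1362 × 0.4848 = 660.30 W/m².

660 W/m²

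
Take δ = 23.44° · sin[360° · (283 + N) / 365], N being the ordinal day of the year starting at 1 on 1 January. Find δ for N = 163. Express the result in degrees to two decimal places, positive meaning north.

+23.08°

360 × (283 + 163) / 365 = 439.890°; sin(439.890°) = 0.9845.
δ = 23.44 × 0.9845 = 23.077° ≈ +23.08°.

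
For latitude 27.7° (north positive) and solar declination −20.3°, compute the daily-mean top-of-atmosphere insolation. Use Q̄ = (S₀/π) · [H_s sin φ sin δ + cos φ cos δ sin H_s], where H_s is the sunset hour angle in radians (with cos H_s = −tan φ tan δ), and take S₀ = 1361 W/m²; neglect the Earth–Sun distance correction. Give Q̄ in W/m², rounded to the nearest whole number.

257 W/m²

The sunset hour angle satisfies cos H_s = −tan φ tan δ = 0.1942, giving H_s = 78.80°. In radians, H_s = 1.3753.
H_s sin φ sin δ = 1.3753 × 0.4648 × -0.3469 = -0.2218.
cos φ cos δ sin H_s = 0.8854 × 0.9379 × 0.9810 = 0.8146.
Q̄ = (1361/π) × (-0.2218 + 0.8146) = 433.22 × 0.5928 = 256.81 W/m².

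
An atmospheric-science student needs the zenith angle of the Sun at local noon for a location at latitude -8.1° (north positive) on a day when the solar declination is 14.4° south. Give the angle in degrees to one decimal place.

At local solar noon the hour angle is zero, so the zenith angle is |φ − δ| = |-8.1° − (-14.4°)| = 6.3°.

6.3°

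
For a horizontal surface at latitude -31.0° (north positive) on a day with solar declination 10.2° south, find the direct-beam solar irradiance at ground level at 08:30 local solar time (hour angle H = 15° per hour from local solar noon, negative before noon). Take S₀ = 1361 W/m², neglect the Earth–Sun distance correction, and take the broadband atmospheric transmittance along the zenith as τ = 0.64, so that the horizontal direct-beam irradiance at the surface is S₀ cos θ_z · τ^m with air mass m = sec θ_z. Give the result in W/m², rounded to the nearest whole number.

Hour angle H = 15° × (8.5 − 12) = -52.50°.
cos θ_z = sin φ sin δ + cos φ cos δ cos H = (-0.5150)(-0.1771) + (0.8572)(0.9842)(0.6088) = 0.6048.
Air mass m = 1/cos θ_z = 1/0.6048 = 1.653; τ^m = 0.64^1.653 = 0.4782.
Surface direct beam = 1361 × 0.6048 × 0.4782 = 393.62 W/m².

394 W/m²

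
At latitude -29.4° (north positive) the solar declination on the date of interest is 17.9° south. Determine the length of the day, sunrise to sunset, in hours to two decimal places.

cos H_s = −tan(-29.4°) · tan(-17.9°) = -0.1820, so H_s = arccos(-0.1820) = 100.49°.
Day length = 2 H_s / 15° h⁻¹ = 200.98° / 15 = 13.399 h.

13.40 hours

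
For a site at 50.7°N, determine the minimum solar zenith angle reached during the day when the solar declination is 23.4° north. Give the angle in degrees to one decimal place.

At local solar noon the hour angle is zero, so the zenith angle is |φ − δ| = |50.7° − (23.4°)| = 27.3°.

27.3°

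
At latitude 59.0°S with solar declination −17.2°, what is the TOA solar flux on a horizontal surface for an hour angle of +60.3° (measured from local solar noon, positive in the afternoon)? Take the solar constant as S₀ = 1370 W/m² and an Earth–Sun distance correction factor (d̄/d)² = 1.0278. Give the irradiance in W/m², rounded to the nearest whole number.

With φ = -59.0°, δ = -17.2°, H = 60.30°: sin φ sin δ = 0.2535, cos φ cos δ cos H = 0.2438, so cos θ_z = 0.4973.
Top-of-atmosphere irradiance = S₀ (d̄/d)² cos θ_z = 1370 × 1.0278 × 0.4973 = 700.24 W/m².

700 W/m²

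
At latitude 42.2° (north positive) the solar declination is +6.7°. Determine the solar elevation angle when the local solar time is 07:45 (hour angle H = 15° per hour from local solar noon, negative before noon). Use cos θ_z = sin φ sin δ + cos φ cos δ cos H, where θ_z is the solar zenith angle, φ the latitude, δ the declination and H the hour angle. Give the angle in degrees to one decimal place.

Hour angle H = 15° × (7.75 − 12) = -63.75°.
cos θ_z = sin(42.2°) sin(6.7°) + cos(42.2°) cos(6.7°) cos(-63.75°) = 0.0784 + 0.3254 = 0.4038.
θ_z = arccos(0.4038) = 66.18°, so the elevation is 90° − 66.18° = 23.82°.

23.8°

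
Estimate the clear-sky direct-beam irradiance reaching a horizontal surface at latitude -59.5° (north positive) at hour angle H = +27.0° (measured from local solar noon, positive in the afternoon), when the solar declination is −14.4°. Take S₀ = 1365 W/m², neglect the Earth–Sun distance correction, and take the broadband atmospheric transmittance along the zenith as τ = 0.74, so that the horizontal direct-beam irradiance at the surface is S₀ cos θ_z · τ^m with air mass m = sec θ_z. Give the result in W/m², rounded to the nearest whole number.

561 W/m²

With φ = -59.5°, δ = -14.4°, H = 27.00°: sin φ sin δ = 0.2143, cos φ cos δ cos H = 0.4380, so cos θ_z = 0.6523.
Air mass m = 1/cos θ_z = 1/0.6523 = 1.533; τ^m = 0.74^1.533 = 0.6303.
Surface direct beam = 1365 × 0.6523 × 0.6303 = 561.21 W/m².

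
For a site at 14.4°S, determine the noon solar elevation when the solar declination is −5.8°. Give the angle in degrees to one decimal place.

At local solar noon the hour angle is zero, so the elevation is 90° − |φ − δ| = 90° − |-14.4° − (-5.8°)| = 90° − 8.6° = 81.4°.

81.4°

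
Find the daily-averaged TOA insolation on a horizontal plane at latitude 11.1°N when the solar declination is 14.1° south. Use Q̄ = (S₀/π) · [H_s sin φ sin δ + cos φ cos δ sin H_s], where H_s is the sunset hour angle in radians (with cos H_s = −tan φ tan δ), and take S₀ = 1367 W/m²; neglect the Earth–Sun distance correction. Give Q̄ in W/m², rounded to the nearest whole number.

383 W/m²

cos H_s = −tan(11.1°) · tan(-14.1°) = 0.0493, so H_s = arccos(0.0493) = 87.17°. In radians, H_s = 1.5214.
H_s sin φ sin δ = 1.5214 × 0.1925 × -0.2436 = -0.0713.
cos φ cos δ sin H_s = 0.9813 × 0.9699 × 0.9988 = 0.9506.
Q̄ = (1367/π) × (-0.0713 + 0.9506) = 435.13 × 0.8793 = 382.61 W/m².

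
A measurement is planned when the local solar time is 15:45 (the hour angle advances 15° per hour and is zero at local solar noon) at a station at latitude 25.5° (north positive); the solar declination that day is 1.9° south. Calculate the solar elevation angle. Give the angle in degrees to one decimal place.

Hour angle H = 15° × (15.75 − 12) = 56.25°.
cos θ_z = sin(25.5°) sin(-1.9°) + cos(25.5°) cos(-1.9°) cos(56.25°) = -0.0143 + 0.5012 = 0.4869.
θ_z = arccos(0.4869) = 60.86°, so the elevation is 90° − 60.86° = 29.14°.

29.1°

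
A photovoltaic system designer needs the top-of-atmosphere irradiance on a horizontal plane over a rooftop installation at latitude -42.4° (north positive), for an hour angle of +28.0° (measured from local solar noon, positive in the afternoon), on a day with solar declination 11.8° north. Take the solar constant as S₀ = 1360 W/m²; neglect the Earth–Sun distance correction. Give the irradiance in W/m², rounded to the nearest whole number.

With φ = -42.4°, δ = 11.8°, H = 28.00°: sin φ sin δ = -0.1379, cos φ cos δ cos H = 0.6382, so cos θ_z = 0.5003.
Top-of-atmosphere irradiance = S₀ cos θ_z = 1360 × 0.5003 = 680.41 W/m².

680 W/m²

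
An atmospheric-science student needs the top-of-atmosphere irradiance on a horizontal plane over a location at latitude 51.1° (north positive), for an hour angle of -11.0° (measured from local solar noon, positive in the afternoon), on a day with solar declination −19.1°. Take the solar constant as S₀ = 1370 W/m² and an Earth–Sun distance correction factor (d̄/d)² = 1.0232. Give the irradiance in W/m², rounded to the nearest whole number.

460 W/m²

cos θ_z = sin φ sin δ + cos φ cos δ cos H = (0.7782)(-0.3272) + (0.6280)(0.9449)(0.9816) = 0.3279.
Top-of-atmosphere irradiance = S₀ (d̄/d)² cos θ_z = 1370 × 1.0232 × 0.3279 = 459.64 W/m².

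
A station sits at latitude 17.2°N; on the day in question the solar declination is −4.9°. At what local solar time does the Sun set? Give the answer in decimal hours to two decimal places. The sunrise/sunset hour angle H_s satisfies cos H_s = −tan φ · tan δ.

17.90 h

cos H_s = −tan(17.2°) · tan(-4.9°) = 0.0265, so H_s = arccos(0.0265) = 88.48°.
Sunset is at 12 + H_s/15 = 12 + 5.899 = 17.899 h local solar time.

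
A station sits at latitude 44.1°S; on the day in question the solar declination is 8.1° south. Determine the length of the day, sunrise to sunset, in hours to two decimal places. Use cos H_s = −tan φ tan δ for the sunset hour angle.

13.06 hours

cos H_s = −tan(-44.1°) · tan(-8.1°) = -0.1379, so H_s = arccos(-0.1379) = 97.93°.
Day length = 2 H_s / 15° h⁻¹ = 195.86° / 15 = 13.057 h.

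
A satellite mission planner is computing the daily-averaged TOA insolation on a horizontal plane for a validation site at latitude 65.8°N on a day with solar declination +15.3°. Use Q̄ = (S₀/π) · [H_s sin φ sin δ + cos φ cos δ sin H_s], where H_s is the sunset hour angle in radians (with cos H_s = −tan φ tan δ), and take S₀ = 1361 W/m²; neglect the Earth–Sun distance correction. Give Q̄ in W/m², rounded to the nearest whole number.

cos H_s = −tan(65.8°) · tan(15.3°) = -0.6087, so H_s = arccos(-0.6087) = 127.50°. In radians, H_s = 2.2253.
H_s sin φ sin δ = 2.2253 × 0.9121 × 0.2639 = 0.5356.
cos φ cos δ sin H_s = 0.4099 × 0.9646 × 0.7934 = 0.3137.
Q̄ = (1361/π) × (0.5356 + 0.3137) = 433.22 × 0.8493 = 367.93 W/m².

368 W/m²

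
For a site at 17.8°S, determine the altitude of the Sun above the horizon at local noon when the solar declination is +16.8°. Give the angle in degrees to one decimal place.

At local solar noon the hour angle is zero, so the elevation is 90° − |φ − δ| = 90° − |-17.8° − (16.8°)| = 90° − 34.6° = 55.4°.

55.4°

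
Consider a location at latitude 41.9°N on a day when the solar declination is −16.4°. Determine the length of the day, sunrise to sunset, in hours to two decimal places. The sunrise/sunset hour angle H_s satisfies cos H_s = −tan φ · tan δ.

−tan φ tan δ = −(0.8972)(-0.2943) = 0.2640; H_s = arccos(0.2640) = 74.69°.
Day length = 2 H_s / 15° h⁻¹ = 149.38° / 15 = 9.959 h.

9.96 hours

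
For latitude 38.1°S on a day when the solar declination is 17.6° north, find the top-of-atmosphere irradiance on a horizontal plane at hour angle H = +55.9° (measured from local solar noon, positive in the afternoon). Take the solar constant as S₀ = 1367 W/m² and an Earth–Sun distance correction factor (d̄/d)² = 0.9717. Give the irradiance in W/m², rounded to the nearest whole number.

With φ = -38.1°, δ = 17.6°, H = 55.90°: sin φ sin δ = -0.1866, cos φ cos δ cos H = 0.4205, so cos θ_z = 0.2339.
Top-of-atmosphere irradiance = S₀ (d̄/d)² cos θ_z = 1367 × 0.9717 × 0.2339 = 310.69 W/m².

311 W/m²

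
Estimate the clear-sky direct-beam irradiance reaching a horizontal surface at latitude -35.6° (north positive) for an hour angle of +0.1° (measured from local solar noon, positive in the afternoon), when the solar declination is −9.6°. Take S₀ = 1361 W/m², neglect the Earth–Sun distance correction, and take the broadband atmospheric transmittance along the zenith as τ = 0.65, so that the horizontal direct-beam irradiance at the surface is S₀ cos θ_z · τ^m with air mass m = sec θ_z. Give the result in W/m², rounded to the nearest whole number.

757 W/m²

cos θ_z = sin φ sin δ + cos φ cos δ cos H = (-0.5821)(-0.1668) + (0.8131)(0.9860)(1.0000) = 0.8988.
Air mass m = 1/cos θ_z = 1/0.8988 = 1.113; τ^m = 0.65^1.113 = 0.6191.
Surface direct beam = 1361 × 0.8988 × 0.6191 = 757.32 W/m².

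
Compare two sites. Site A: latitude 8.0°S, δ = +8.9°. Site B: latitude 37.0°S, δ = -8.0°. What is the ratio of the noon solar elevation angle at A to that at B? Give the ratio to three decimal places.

A: 90° − |-8.0 − (8.9)| = 73.10°.
B: 90° − |-37.0 − (-8.0)| = 61.00°.
Ratio A/B = 73.1000 / 61.0000 = 1.1984.

1.198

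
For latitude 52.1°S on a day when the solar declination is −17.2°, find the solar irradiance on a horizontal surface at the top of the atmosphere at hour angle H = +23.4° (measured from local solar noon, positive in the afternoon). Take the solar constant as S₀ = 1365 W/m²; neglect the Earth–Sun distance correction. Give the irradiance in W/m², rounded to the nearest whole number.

1054 W/m²

cos θ_z = sin(-52.1°) sin(-17.2°) + cos(-52.1°) cos(-17.2°) cos(23.40°) = 0.2333 + 0.5386 = 0.7719.
Top-of-atmosphere irradiance = S₀ cos θ_z = 1365 × 0.7719 = 1053.64 W/m².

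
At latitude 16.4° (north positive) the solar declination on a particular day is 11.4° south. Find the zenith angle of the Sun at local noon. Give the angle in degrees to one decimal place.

At local solar noon the hour angle is zero, so the zenith angle is |φ − δ| = |16.4° − (-11.4°)| = 27.8°.

27.8°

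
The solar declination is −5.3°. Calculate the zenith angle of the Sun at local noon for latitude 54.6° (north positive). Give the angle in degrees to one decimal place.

59.9°

At local solar noon the hour angle is zero, so the zenith angle is |φ − δ| = |54.6° − (-5.3°)| = 59.9°.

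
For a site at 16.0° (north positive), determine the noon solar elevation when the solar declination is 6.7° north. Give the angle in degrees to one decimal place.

80.7°

At local solar noon the hour angle is zero, so the elevation is 90° − |φ − δ| = 90° − |16.0° − (6.7°)| = 90° − 9.3° = 80.7°.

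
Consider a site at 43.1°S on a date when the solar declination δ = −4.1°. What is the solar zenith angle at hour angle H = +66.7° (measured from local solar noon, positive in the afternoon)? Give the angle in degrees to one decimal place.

70.3°

With φ = -43.1°, δ = -4.1°, H = 66.70°: sin φ sin δ = 0.0489, cos φ cos δ cos H = 0.2881, so cos θ_z = 0.3370.
θ_z = arccos(0.3370) = 70.31°.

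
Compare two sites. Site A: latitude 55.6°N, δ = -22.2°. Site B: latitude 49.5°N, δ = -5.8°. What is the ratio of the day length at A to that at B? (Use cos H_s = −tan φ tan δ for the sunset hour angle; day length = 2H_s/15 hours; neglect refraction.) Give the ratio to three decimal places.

0.642

A: H_s = arccos(−tan 55.6° · tan -22.2°) = 53.42°, so 2H_s/15 = 7.1227 h.
B: H_s = arccos(−tan 49.5° · tan -5.8°) = 83.17°, so 2H_s/15 = 11.0893 h.
Ratio A/B = 7.1227 / 11.0893 = 0.6423.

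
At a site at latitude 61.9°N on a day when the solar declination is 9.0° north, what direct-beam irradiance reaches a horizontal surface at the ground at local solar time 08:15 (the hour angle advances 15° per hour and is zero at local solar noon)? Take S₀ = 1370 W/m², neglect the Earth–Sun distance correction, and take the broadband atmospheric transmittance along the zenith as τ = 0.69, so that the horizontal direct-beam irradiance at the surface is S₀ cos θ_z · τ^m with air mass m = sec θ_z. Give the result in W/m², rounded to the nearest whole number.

213 W/m²

Hour angle H = 15° × (8.25 − 12) = -56.25°.
cos θ_z = sin(61.9°) sin(9.0°) + cos(61.9°) cos(9.0°) cos(-56.25°) = 0.1380 + 0.2585 = 0.3965.
Air mass m = 1/cos θ_z = 1/0.3965 = 2.522; τ^m = 0.69^2.522 = 0.3923.
Surface direct beam = 1370 × 0.3965 × 0.3923 = 213.10 W/m².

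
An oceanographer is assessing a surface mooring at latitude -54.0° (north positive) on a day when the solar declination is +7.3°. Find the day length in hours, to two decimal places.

−tan φ tan δ = −(-1.3764)(0.1281) = 0.1763; H_s = arccos(0.1763) = 79.85°.
Day length = 2 H_s / 15° h⁻¹ = 159.70° / 15 = 10.647 h.

10.65 hours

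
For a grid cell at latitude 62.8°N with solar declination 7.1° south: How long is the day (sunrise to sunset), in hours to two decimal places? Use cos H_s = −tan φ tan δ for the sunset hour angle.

10.13 hours

The sunset hour angle satisfies cos H_s = −tan φ tan δ = 0.2424, giving H_s = 75.97°.
Day length = 2 H_s / 15° h⁻¹ = 151.94° / 15 = 10.129 h.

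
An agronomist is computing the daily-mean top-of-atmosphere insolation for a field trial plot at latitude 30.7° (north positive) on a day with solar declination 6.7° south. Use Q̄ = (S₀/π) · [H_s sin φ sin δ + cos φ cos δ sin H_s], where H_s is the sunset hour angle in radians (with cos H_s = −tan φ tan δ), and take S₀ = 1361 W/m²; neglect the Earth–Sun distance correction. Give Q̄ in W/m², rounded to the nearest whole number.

cos H_s = −tan(30.7°) · tan(-6.7°) = 0.0698, so H_s = arccos(0.0698) = 86.00°. In radians, H_s = 1.5010.
H_s sin φ sin δ = 1.5010 × 0.5105 × -0.1167 = -0.0894.
cos φ cos δ sin H_s = 0.8599 × 0.9932 × 0.9976 = 0.8520.
Q̄ = (1361/π) × (-0.0894 + 0.8520) = 433.22 × 0.7626 = 330.37 W/m².

330 W/m²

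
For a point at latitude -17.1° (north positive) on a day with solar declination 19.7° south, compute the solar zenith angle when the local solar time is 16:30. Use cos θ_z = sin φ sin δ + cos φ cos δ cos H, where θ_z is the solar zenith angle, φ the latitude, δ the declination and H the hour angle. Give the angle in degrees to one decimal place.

Hour angle H = 15° × (16.5 − 12) = 67.50°.
cos θ_z = sin φ sin δ + cos φ cos δ cos H = (-0.2940)(-0.3371) + (0.9558)(0.9415)(0.3827) = 0.4435.
θ_z = arccos(0.4435) = 63.67°.

63.7°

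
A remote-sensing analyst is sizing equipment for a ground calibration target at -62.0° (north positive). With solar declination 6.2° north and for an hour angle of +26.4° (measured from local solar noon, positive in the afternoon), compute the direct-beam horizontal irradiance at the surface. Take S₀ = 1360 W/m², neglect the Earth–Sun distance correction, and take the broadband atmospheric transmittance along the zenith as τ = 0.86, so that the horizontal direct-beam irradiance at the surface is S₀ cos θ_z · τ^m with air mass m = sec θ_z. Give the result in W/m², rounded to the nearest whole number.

cos θ_z = sin φ sin δ + cos φ cos δ cos H = (-0.8829)(0.1080) + (0.4695)(0.9942)(0.8957) = 0.3227.
Air mass m = 1/cos θ_z = 1/0.3227 = 3.099; τ^m = 0.86^3.099 = 0.6266.
Surface direct beam = 1360 × 0.3227 × 0.6266 = 275.00 W/m².

275 W/m²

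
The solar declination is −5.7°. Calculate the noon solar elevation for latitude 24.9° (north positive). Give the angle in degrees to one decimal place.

At local solar noon the hour angle is zero, so the elevation is 90° − |φ − δ| = 90° − |24.9° − (-5.7°)| = 90° − 30.6° = 59.4°.

59.4°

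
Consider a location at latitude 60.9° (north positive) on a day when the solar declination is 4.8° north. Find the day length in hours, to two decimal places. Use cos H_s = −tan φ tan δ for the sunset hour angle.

cos H_s = −tan(60.9°) · tan(4.8°) = -0.1509, so H_s = arccos(-0.1509) = 98.68°.
Day length = 2 H_s / 15° h⁻¹ = 197.36° / 15 = 13.157 h.

13.16 hours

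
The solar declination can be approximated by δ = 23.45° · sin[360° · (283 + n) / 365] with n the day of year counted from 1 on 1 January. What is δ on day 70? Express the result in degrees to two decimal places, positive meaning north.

360 × (283 + 70) / 365 = 348.164°; sin(348.164°) = -0.2051.
δ = 23.45 × -0.2051 = -4.810° ≈ -4.81°.

-4.81°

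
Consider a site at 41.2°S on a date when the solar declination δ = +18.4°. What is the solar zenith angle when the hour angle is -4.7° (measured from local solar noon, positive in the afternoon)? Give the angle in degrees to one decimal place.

59.8°

cos θ_z = sin φ sin δ + cos φ cos δ cos H = (-0.6587)(0.3156) + (0.7524)(0.9489)(0.9966) = 0.5036.
θ_z = arccos(0.5036) = 59.76°.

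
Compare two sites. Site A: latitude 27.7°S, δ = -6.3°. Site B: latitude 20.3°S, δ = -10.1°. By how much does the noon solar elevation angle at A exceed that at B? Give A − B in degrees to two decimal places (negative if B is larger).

A: 90° − |-27.7 − (-6.3)| = 68.60°.
B: 90° − |-20.3 − (-10.1)| = 79.80°.
A − B = 68.60 − 79.80 = -11.20°.

-11.20°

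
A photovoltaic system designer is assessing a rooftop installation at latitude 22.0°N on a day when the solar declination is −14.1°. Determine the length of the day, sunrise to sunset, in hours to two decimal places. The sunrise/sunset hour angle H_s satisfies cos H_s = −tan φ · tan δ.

11.22 hours

cos H_s = −tan(22.0°) · tan(-14.1°) = 0.1015, so H_s = arccos(0.1015) = 84.17°.
Day length = 2 H_s / 15° h⁻¹ = 168.34° / 15 = 11.223 h.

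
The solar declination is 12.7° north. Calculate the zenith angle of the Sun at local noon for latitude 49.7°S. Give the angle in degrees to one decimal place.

At local solar noon the hour angle is zero, so the zenith angle is |φ − δ| = |-49.7° − (12.7°)| = 62.4°.

62.4°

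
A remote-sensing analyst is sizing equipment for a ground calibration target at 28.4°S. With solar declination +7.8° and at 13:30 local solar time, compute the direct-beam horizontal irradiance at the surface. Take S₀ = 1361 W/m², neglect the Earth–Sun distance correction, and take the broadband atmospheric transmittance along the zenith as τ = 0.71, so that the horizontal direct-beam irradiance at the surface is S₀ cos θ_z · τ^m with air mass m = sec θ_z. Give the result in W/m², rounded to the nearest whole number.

Hour angle H = 15° × (13.5 − 12) = 22.50°.
cos θ_z = sin φ sin δ + cos φ cos δ cos H = (-0.4756)(0.1357) + (0.8796)(0.9907)(0.9239) = 0.7406.
Air mass m = 1/cos θ_z = 1/0.7406 = 1.350; τ^m = 0.71^1.350 = 0.6298.
Surface direct beam = 1361 × 0.7406 × 0.6298 = 634.81 W/m².

635 W/m²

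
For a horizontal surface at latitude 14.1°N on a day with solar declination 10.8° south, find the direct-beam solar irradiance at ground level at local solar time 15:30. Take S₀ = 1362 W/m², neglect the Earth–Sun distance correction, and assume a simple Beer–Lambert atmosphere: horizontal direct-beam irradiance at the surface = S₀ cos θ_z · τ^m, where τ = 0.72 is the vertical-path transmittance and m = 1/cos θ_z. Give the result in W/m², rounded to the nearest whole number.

Hour angle H = 15° × (15.5 − 12) = 52.50°.
cos θ_z = sin φ sin δ + cos φ cos δ cos H = (0.2436)(-0.1874) + (0.9699)(0.9823)(0.6088) = 0.5344.
Air mass m = 1/cos θ_z = 1/0.5344 = 1.871; τ^m = 0.72^1.871 = 0.5408.
Surface direct beam = 1362 × 0.5344 × 0.5408 = 393.62 W/m².

394 W/m²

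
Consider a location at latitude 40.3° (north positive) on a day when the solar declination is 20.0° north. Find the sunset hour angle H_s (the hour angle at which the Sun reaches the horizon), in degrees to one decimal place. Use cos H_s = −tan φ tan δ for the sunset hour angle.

108.0°

cos H_s = −tan(40.3°) · tan(20.0°) = -0.3087, so H_s = arccos(-0.3087) = 107.98°.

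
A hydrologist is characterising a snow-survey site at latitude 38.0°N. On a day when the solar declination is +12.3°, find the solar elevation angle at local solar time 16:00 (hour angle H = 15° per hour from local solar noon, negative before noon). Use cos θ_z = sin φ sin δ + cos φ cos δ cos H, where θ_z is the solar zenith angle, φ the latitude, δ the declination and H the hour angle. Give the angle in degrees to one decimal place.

31.1°

Hour angle H = 15° × (16 − 12) = 60.00°.
With φ = 38.0°, δ = 12.3°, H = 60.00°: sin φ sin δ = 0.1312, cos φ cos δ cos H = 0.3850, so cos θ_z = 0.5162.
θ_z = arccos(0.5162) = 58.92°, so the elevation is 90° − 58.92° = 31.08°.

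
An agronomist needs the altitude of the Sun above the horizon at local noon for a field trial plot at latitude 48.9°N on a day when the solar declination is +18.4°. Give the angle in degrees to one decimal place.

At local solar noon the hour angle is zero, so the elevation is 90° − |φ − δ| = 90° − |48.9° − (18.4°)| = 90° − 30.5° = 59.5°.

59.5°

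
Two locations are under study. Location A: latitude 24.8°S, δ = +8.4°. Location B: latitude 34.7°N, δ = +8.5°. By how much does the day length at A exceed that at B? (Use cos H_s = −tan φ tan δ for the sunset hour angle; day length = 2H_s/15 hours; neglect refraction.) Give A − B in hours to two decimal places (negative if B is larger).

-1.31 h

A: H_s = arccos(−tan -24.8° · tan 8.4°) = 86.09°, so 2H_s/15 = 11.4787 h.
B: H_s = arccos(−tan 34.7° · tan 8.5°) = 95.94°, so 2H_s/15 = 12.7920 h.
A − B = 11.4787 − 12.7920 = -1.3133 h.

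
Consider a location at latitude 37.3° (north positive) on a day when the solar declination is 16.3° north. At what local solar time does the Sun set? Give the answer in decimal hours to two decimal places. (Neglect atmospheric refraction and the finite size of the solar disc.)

18.86 h

cos H_s = −tan(37.3°) · tan(16.3°) = -0.2228, so H_s = arccos(-0.2228) = 102.87°.
Sunset is at 12 + H_s/15 = 12 + 6.858 = 18.858 h local solar time.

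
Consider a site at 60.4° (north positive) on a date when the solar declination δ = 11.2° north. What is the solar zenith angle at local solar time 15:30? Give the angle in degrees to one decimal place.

Hour angle H = 15° × (15.5 − 12) = 52.50°.
cos θ_z = sin φ sin δ + cos φ cos δ cos H = (0.8695)(0.1942) + (0.4939)(0.9810)(0.6088) = 0.4638.
θ_z = arccos(0.4638) = 62.37°.

62.4°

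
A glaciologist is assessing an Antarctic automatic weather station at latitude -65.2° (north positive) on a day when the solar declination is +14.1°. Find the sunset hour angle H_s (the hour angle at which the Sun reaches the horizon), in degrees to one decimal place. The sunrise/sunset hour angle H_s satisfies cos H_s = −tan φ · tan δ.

57.1°

The sunset hour angle satisfies cos H_s = −tan φ tan δ = 0.5436, giving H_s = 57.07°.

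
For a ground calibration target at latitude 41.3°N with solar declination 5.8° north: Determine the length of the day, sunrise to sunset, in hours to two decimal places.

12.68 hours

The sunset hour angle satisfies cos H_s = −tan φ tan δ = -0.0892, giving H_s = 95.12°.
Day length = 2 H_s / 15° h⁻¹ = 190.24° / 15 = 12.683 h.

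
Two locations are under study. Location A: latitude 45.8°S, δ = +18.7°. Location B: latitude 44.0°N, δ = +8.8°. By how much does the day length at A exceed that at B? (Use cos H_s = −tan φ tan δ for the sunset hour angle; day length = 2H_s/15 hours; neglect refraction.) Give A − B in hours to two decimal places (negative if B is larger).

-3.86 h

A: H_s = arccos(−tan -45.8° · tan 18.7°) = 69.63°, so 2H_s/15 = 9.2840 h.
B: H_s = arccos(−tan 44.0° · tan 8.8°) = 98.60°, so 2H_s/15 = 13.1467 h.
A − B = 9.2840 − 13.1467 = -3.8627 h.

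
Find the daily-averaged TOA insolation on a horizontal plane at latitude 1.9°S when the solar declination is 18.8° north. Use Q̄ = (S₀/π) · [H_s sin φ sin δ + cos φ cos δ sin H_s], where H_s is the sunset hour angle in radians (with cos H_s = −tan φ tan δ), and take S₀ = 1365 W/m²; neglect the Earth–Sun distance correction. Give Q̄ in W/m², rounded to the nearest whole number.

cos H_s = −tan(-1.9°) · tan(18.8°) = 0.0113, so H_s = arccos(0.0113) = 89.35°. In radians, H_s = 1.5595.
H_s sin φ sin δ = 1.5595 × -0.0332 × 0.3223 = -0.0167.
cos φ cos δ sin H_s = 0.9995 × 0.9466 × 0.9999 = 0.9460.
Q̄ = (1365/π) × (-0.0167 + 0.9460) = 434.49 × 0.9293 = 403.77 W/m².

404 W/m²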